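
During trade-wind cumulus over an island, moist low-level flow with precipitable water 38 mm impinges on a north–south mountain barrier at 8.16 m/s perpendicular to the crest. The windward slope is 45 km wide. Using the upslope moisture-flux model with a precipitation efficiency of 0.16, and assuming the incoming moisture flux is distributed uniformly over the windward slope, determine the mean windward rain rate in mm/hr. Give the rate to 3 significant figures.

R ≈ 3.97 mm/hr

Incoming column moisture flux per unit ridge length: F = V × PW = 8.16 × 38 = 310.08 mm·m/s.
Spread over the 45 km slope with efficiency ε = 0.16: R = ε·F/W = 0.16 × 310.08 / 45000 m = 1.103e-03 mm/s.
R = 1.103e-03 × 3600 = 3.97 mm/hr.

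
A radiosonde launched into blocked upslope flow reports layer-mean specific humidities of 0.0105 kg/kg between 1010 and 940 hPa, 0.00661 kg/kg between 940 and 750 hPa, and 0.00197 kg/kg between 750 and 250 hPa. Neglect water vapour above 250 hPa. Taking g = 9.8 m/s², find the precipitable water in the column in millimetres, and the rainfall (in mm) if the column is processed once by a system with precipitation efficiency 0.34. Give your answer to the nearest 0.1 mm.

PW ≈ 30.4 mm; rainfall ≈ 10.3 mm

Precipitable water is the column-integrated vapour mass per unit area: PW = (1/g) Σ q̄ Δp, with q in kg/kg and Δp in Pa (1 kg/m² of water = 1 mm).
Layer 1010–940 hPa: Δp = 70 hPa = 7000 Pa, q̄ = 0.0105 kg/kg → 0.0105 × 7000 / 9.8 = 7.50 mm
Layer 940–750 hPa: Δp = 190 hPa = 19000 Pa, q̄ = 0.00661 kg/kg → 0.00661 × 19000 / 9.8 = 12.82 mm
Layer 750–250 hPa: Δp = 500 hPa = 50000 Pa, q̄ = 0.00197 kg/kg → 0.00197 × 50000 / 9.8 = 10.05 mm
PW = 7.50 + 12.82 + 10.05 = 30.37 ≈ 30.4 mm.
Rainfall = ε × PW = 0.34 × 30.4 = 10.3 mm.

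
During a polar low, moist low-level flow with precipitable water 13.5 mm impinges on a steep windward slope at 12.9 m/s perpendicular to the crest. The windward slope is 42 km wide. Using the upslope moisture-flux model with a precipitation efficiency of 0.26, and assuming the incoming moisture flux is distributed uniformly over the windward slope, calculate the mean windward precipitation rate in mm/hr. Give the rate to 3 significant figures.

R ≈ 3.88 mm/hr

Incoming column moisture flux per unit ridge length: F = V × PW = 12.9 × 13.5 = 174.15 mm·m/s.
Spread over the 42 km slope with efficiency ε = 0.26: R = ε·F/W = 0.26 × 174.15 / 42000 m = 1.078e-03 mm/s.
R = 1.078e-03 × 3600 = 3.88 mm/hr.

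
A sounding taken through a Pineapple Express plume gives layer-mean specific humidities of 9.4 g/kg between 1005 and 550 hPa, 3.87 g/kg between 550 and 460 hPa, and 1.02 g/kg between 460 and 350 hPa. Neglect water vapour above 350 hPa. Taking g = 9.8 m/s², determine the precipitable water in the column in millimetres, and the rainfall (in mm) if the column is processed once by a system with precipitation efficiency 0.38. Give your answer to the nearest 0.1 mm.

PW ≈ 48.3 mm; rainfall ≈ 18.4 mm

Precipitable water is the column-integrated vapour mass per unit area: PW = (1/g) Σ q̄ Δp, with q in kg/kg and Δp in Pa (1 kg/m² of water = 1 mm).
Layer 1005–550 hPa: Δp = 455 hPa = 45500 Pa, q̄ = 0.0094 kg/kg → 0.0094 × 45500 / 9.8 = 43.64 mm
Layer 550–460 hPa: Δp = 90 hPa = 9000 Pa, q̄ = 0.00387 kg/kg → 0.00387 × 9000 / 9.8 = 3.55 mm
Layer 460–350 hPa: Δp = 110 hPa = 11000 Pa, q̄ = 0.00102 kg/kg → 0.00102 × 11000 / 9.8 = 1.14 mm
PW = 43.64 + 3.55 + 1.14 = 48.33 ≈ 48.3 mm.
Rainfall = ε × PW = 0.38 × 48.3 = 18.4 mm.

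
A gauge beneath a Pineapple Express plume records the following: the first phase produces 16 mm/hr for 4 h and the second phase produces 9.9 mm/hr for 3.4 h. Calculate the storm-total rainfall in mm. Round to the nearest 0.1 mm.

total ≈ 97.7 mm

Total = Σ Rᵢ Δtᵢ = 16 × 4 + 9.9 × 3.4
      = 64 + 33.66 = 97.7 mm.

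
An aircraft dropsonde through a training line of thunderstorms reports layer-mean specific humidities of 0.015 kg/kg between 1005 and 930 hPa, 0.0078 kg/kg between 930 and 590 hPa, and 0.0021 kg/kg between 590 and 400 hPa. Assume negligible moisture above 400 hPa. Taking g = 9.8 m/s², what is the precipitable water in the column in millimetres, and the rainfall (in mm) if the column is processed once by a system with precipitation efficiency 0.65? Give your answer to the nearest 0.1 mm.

Precipitable water is the column-integrated vapour mass per unit area: PW = (1/g) Σ q̄ Δp, with q in kg/kg and Δp in Pa (1 kg/m² of water = 1 mm).
Layer 1005–930 hPa: Δp = 75 hPa = 7500 Pa, q̄ = 0.015 kg/kg → 0.015 × 7500 / 9.8 = 11.48 mm
Layer 930–590 hPa: Δp = 340 hPa = 34000 Pa, q̄ = 0.0078 kg/kg → 0.0078 × 34000 / 9.8 = 27.06 mm
Layer 590–400 hPa: Δp = 190 hPa = 19000 Pa, q̄ = 0.0021 kg/kg → 0.0021 × 19000 / 9.8 = 4.07 mm
PW = 11.48 + 27.06 + 4.07 = 42.61 ≈ 42.6 mm.
Rainfall = ε × PW = 0.65 × 42.6 = 27.7 mm.

PW ≈ 42.6 mm; rainfall ≈ 27.7 mm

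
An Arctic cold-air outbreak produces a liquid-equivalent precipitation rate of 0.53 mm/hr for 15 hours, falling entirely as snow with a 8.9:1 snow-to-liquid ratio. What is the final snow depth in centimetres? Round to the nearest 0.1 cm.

Liquid-equivalent depth = 0.53 × 15 = 7.95 mm.
Snow depth = 7.95 mm × 8.9 = 70.755 mm = 7.1 cm.

snow depth ≈ 7.1 cm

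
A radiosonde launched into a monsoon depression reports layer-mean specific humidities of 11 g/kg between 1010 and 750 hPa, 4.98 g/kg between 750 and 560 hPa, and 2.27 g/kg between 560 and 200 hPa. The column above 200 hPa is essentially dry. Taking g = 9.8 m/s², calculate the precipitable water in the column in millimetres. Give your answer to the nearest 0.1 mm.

Precipitable water is the column-integrated vapour mass per unit area: PW = (1/g) Σ q̄ Δp, with q in kg/kg and Δp in Pa (1 kg/m² of water = 1 mm).
Layer 1010–750 hPa: Δp = 260 hPa = 26000 Pa, q̄ = 0.011 kg/kg → 0.011 × 26000 / 9.8 = 29.18 mm
Layer 750–560 hPa: Δp = 190 hPa = 19000 Pa, q̄ = 0.00498 kg/kg → 0.00498 × 19000 / 9.8 = 9.66 mm
Layer 560–200 hPa: Δp = 360 hPa = 36000 Pa, q̄ = 0.00227 kg/kg → 0.00227 × 36000 / 9.8 = 8.34 mm
PW = 29.18 + 9.66 + 8.34 = 47.18 ≈ 47.2 mm.

PW ≈ 47.2 mm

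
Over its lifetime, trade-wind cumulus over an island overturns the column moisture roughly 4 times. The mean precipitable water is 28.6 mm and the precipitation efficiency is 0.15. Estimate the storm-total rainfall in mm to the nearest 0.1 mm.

rainfall ≈ 17.2 mm

Each cycle deposits ε × PW = 0.15 × 28.6 = 4.29 mm.
Over 4 cycles: 4 × 4.29 = 17.2 mm.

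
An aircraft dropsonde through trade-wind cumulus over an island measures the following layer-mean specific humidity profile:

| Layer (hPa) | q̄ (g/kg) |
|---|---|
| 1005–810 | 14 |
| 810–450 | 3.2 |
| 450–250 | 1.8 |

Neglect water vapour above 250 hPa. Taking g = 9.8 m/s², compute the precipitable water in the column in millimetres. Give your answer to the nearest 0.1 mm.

PW ≈ 43.3 mm

Precipitable water is the column-integrated vapour mass per unit area: PW = (1/g) Σ q̄ Δp, with q in kg/kg and Δp in Pa (1 kg/m² of water = 1 mm).
Layer 1005–810 hPa: Δp = 195 hPa = 19500 Pa, q̄ = 0.014 kg/kg → 0.014 × 19500 / 9.8 = 27.86 mm
Layer 810–450 hPa: Δp = 360 hPa = 36000 Pa, q̄ = 0.0032 kg/kg → 0.0032 × 36000 / 9.8 = 11.76 mm
Layer 450–250 hPa: Δp = 200 hPa = 20000 Pa, q̄ = 0.0018 kg/kg → 0.0018 × 20000 / 9.8 = 3.67 mm
PW = 27.86 + 11.76 + 3.67 = 43.29 ≈ 43.3 mm.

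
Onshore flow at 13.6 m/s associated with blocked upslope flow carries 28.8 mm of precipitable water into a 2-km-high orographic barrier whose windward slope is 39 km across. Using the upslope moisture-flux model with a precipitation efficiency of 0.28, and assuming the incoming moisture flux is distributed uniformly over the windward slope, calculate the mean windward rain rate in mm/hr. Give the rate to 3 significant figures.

R ≈ 10.1 mm/hr

Incoming column moisture flux per unit ridge length: F = V × PW = 13.6 × 28.8 = 391.68 mm·m/s.
Spread over the 39 km slope with efficiency ε = 0.28: R = ε·F/W = 0.28 × 391.68 / 39000 m = 2.812e-03 mm/s.
R = 2.812e-03 × 3600 = 10.1 mm/hr.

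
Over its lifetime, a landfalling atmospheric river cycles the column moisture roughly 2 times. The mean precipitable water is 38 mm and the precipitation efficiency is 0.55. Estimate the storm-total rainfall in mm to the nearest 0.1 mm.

rainfall ≈ 41.8 mm

Each cycle deposits ε × PW = 0.55 × 38 = 20.9 mm.
Over 2 cycles: 2 × 20.9 = 41.8 mm.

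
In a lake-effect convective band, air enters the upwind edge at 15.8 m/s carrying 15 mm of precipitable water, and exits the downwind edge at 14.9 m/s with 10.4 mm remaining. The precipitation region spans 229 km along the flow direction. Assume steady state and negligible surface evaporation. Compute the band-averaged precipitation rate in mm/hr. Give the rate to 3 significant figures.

R ≈ 1.29 mm/hr

Column moisture flux per unit crosswind length is F = V × PW.
Inflow: F_in = 15.8 × 15 = 237 mm·m/s
Outflow: F_out = 14.9 × 10.4 = 154.96 mm·m/s
Steady-state rate R = (F_in − F_out)/L = (237 − 154.96) / 229000 m = 3.583e-04 mm/s.
R = 3.583e-04 × 3600 = 1.29 mm/hr.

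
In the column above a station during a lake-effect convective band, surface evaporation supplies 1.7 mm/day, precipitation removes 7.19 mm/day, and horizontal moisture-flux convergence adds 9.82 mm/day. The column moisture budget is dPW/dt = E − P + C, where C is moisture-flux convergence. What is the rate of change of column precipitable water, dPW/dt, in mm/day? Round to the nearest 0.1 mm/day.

dPW/dt ≈ 4.3 mm/day

dPW/dt = E − P + C = 1.7 − 7.19 + (9.82) = 4.3 mm/day.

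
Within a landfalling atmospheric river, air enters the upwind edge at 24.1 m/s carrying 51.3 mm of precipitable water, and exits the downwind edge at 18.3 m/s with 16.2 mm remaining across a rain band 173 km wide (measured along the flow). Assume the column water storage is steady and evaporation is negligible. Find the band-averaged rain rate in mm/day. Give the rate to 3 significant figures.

Column moisture flux per unit crosswind length is F = V × PW.
Inflow: F_in = 24.1 × 51.3 = 1236.33 mm·m/s
Outflow: F_out = 18.3 × 16.2 = 296.46 mm·m/s
Steady-state rate R = (F_in − F_out)/L = (1236.33 − 296.46) / 173000 m = 5.433e-03 mm/s.
R = 5.433e-03 × 3600 × 24 = 469 mm/day.

R ≈ 469 mm/day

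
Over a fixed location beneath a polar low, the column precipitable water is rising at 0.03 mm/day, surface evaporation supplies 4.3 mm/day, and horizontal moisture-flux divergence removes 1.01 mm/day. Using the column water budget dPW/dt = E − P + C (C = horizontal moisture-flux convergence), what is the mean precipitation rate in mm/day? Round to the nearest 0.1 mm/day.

P ≈ 3.3 mm/day

dPW/dt = +0.03 mm/day.
P = E + C − dPW/dt = 4.3 + (-1.01) − (+0.03) = 3.3 mm/day.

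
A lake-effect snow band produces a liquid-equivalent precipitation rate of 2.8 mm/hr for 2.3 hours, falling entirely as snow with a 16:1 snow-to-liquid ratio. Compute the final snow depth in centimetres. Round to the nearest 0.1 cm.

snow depth ≈ 10.3 cm

Liquid-equivalent depth = 2.8 × 2.3 = 6.44 mm.
Snow depth = 6.44 mm × 16 = 103.04 mm = 10.3 cm.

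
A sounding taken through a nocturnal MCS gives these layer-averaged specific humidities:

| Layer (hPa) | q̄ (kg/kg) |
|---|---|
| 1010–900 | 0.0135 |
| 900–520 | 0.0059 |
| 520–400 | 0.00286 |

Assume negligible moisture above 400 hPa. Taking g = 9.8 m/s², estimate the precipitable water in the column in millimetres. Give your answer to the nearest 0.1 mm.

Precipitable water is the column-integrated vapour mass per unit area: PW = (1/g) Σ q̄ Δp, with q in kg/kg and Δp in Pa (1 kg/m² of water = 1 mm).
Layer 1010–900 hPa: Δp = 110 hPa = 11000 Pa, q̄ = 0.0135 kg/kg → 0.0135 × 11000 / 9.8 = 15.15 mm
Layer 900–520 hPa: Δp = 380 hPa = 38000 Pa, q̄ = 0.0059 kg/kg → 0.0059 × 38000 / 9.8 = 22.88 mm
Layer 520–400 hPa: Δp = 120 hPa = 12000 Pa, q̄ = 0.00286 kg/kg → 0.00286 × 12000 / 9.8 = 3.50 mm
PW = 15.15 + 22.88 + 3.50 = 41.53 ≈ 41.5 mm.

PW ≈ 41.5 mm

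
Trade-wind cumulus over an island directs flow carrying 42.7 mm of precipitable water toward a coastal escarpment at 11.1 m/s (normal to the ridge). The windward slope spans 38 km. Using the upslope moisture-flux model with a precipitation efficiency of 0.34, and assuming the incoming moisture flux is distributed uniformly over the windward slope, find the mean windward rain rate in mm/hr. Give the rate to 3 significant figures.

R ≈ 15.3 mm/hr

Incoming column moisture flux per unit ridge length: F = V × PW = 11.1 × 42.7 = 473.97 mm·m/s.
Spread over the 38 km slope with efficiency ε = 0.34: R = ε·F/W = 0.34 × 473.97 / 38000 m = 4.241e-03 mm/s.
R = 4.241e-03 × 3600 = 15.3 mm/hr.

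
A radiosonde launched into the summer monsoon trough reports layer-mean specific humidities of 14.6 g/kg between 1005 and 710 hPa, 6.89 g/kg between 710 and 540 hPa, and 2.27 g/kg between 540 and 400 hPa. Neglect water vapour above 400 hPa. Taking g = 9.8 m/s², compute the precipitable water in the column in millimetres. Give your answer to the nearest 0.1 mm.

PW ≈ 59.1 mm

Precipitable water is the column-integrated vapour mass per unit area: PW = (1/g) Σ q̄ Δp, with q in kg/kg and Δp in Pa (1 kg/m² of water = 1 mm).
Layer 1005–710 hPa: Δp = 295 hPa = 29500 Pa, q̄ = 0.0146 kg/kg → 0.0146 × 29500 / 9.8 = 43.95 mm
Layer 710–540 hPa: Δp = 170 hPa = 17000 Pa, q̄ = 0.00689 kg/kg → 0.00689 × 17000 / 9.8 = 11.95 mm
Layer 540–400 hPa: Δp = 140 hPa = 14000 Pa, q̄ = 0.00227 kg/kg → 0.00227 × 14000 / 9.8 = 3.24 mm
PW = 43.95 + 11.95 + 3.24 = 59.14 ≈ 59.1 mm.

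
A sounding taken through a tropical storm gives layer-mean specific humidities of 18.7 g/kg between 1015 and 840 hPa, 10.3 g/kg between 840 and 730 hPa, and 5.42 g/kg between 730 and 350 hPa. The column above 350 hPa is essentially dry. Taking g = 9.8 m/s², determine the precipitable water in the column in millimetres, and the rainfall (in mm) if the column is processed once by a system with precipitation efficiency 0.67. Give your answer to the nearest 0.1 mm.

PW ≈ 66.0 mm; rainfall ≈ 44.2 mm

Precipitable water is the column-integrated vapour mass per unit area: PW = (1/g) Σ q̄ Δp, with q in kg/kg and Δp in Pa (1 kg/m² of water = 1 mm).
Layer 1015–840 hPa: Δp = 175 hPa = 17500 Pa, q̄ = 0.0187 kg/kg → 0.0187 × 17500 / 9.8 = 33.39 mm
Layer 840–730 hPa: Δp = 110 hPa = 11000 Pa, q̄ = 0.0103 kg/kg → 0.0103 × 11000 / 9.8 = 11.56 mm
Layer 730–350 hPa: Δp = 380 hPa = 38000 Pa, q̄ = 0.00542 kg/kg → 0.00542 × 38000 / 9.8 = 21.02 mm
PW = 33.39 + 11.56 + 21.02 = 65.97 ≈ 66.0 mm.
Rainfall = ε × PW = 0.67 × 66.0 = 44.2 mm.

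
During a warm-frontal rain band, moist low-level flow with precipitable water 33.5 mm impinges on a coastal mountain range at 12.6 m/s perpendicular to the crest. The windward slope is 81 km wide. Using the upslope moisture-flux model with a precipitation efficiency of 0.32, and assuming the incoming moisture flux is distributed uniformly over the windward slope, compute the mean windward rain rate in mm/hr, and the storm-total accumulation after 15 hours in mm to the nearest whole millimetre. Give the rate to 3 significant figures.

Incoming column moisture flux per unit ridge length: F = V × PW = 12.6 × 33.5 = 422.1 mm·m/s.
Spread over the 81 km slope with efficiency ε = 0.32: R = ε·F/W = 0.32 × 422.1 / 81000 m = 1.668e-03 mm/s.
R = 1.668e-03 × 3600 = 6.00 mm/hr.
Over 15 h: total = 6.00 × 15 = 90 mm.

R ≈ 6.00 mm/hr; total ≈ 90 mm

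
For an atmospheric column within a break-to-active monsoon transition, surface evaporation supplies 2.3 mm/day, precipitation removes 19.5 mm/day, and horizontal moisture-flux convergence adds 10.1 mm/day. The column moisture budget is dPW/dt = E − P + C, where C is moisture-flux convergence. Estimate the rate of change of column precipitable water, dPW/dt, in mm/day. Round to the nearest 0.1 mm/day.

dPW/dt = E − P + C = 2.3 − 19.5 + (10.1) = -7.1 mm/day.

dPW/dt ≈ -7.1 mm/day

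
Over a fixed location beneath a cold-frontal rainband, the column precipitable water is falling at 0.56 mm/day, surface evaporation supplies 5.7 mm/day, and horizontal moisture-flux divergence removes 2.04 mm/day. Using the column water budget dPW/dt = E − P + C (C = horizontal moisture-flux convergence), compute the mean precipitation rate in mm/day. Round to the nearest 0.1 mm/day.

P ≈ 4.2 mm/day

dPW/dt = -0.56 mm/day.
P = E + C − dPW/dt = 5.7 + (-2.04) − (-0.56) = 4.2 mm/day.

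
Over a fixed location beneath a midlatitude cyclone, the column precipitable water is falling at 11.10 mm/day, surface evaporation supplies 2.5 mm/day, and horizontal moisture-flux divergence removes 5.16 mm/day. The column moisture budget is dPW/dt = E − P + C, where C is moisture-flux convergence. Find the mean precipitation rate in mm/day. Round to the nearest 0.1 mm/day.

P ≈ 8.4 mm/day

dPW/dt = -11.10 mm/day.
P = E + C − dPW/dt = 2.5 + (-5.16) − (-11.10) = 8.4 mm/day.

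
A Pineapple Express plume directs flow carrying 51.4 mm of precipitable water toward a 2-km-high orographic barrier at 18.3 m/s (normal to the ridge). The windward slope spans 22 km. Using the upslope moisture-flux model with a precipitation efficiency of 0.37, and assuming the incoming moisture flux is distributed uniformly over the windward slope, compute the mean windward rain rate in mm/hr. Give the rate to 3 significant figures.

R ≈ 57.0 mm/hr

Incoming column moisture flux per unit ridge length: F = V × PW = 18.3 × 51.4 = 940.62 mm·m/s.
Spread over the 22 km slope with efficiency ε = 0.37: R = ε·F/W = 0.37 × 940.62 / 22000 m = 1.582e-02 mm/s.
R = 1.582e-02 × 3600 = 57.0 mm/hr.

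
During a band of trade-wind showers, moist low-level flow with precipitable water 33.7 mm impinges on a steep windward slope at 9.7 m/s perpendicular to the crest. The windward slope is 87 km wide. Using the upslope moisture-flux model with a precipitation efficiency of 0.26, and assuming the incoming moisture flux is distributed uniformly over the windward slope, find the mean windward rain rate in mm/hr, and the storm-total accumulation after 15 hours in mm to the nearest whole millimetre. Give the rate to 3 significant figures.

Incoming column moisture flux per unit ridge length: F = V × PW = 9.7 × 33.7 = 326.89 mm·m/s.
Spread over the 87 km slope with efficiency ε = 0.26: R = ε·F/W = 0.26 × 326.89 / 87000 m = 9.769e-04 mm/s.
R = 9.769e-04 × 3600 = 3.52 mm/hr.
Over 15 h: total = 3.52 × 15 = 52.8 ≈ 53 mm.

R ≈ 3.52 mm/hr; total ≈ 53 mm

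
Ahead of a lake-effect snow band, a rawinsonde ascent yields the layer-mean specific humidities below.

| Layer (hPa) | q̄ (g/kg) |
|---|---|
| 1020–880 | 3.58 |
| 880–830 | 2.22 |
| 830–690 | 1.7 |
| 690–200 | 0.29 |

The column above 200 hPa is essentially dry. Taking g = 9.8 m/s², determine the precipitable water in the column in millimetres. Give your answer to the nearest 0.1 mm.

PW ≈ 10.1 mm

Precipitable water is the column-integrated vapour mass per unit area: PW = (1/g) Σ q̄ Δp, with q in kg/kg and Δp in Pa (1 kg/m² of water = 1 mm).
Layer 1020–880 hPa: Δp = 140 hPa = 14000 Pa, q̄ = 0.00358 kg/kg → 0.00358 × 14000 / 9.8 = 5.11 mm
Layer 880–830 hPa: Δp = 50 hPa = 5000 Pa, q̄ = 0.00222 kg/kg → 0.00222 × 5000 / 9.8 = 1.13 mm
Layer 830–690 hPa: Δp = 140 hPa = 14000 Pa, q̄ = 0.0017 kg/kg → 0.0017 × 14000 / 9.8 = 2.43 mm
Layer 690–200 hPa: Δp = 490 hPa = 49000 Pa, q̄ = 0.00029 kg/kg → 0.00029 × 49000 / 9.8 = 1.45 mm
PW = 5.11 + 1.13 + 2.43 + 1.45 = 10.12 ≈ 10.1 mm.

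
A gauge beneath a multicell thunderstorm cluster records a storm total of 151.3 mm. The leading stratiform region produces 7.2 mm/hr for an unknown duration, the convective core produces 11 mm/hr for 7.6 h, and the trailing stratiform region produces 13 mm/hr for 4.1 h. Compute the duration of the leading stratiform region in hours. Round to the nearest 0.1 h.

duration ≈ 2.0 h

Known phases: 11 × 7.6 + 13 × 4.1 = 83.6 + 53.3 = 136.9 mm.
Remaining depth = 151.3 − 136.9 = 14.4 mm.
Duration = 14.4 / 7.2 = 2.0 h.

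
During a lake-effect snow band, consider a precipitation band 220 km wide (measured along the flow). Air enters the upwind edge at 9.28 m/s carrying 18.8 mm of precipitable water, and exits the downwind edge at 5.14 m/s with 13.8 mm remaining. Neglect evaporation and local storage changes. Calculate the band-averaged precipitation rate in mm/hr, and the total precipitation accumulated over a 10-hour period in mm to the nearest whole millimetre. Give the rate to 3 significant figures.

Column moisture flux per unit crosswind length is F = V × PW.
Inflow: F_in = 9.28 × 18.8 = 174.464 mm·m/s
Outflow: F_out = 5.14 × 13.8 = 70.932 mm·m/s
Steady-state rate R = (F_in − F_out)/L = (174.464 − 70.932) / 220000 m = 4.706e-04 mm/s.
R = 4.706e-04 × 3600 = 1.69 mm/hr.
Over 10 h: total = 1.69 × 10 = 16.9 ≈ 17 mm.

R ≈ 1.69 mm/hr; total ≈ 17 mm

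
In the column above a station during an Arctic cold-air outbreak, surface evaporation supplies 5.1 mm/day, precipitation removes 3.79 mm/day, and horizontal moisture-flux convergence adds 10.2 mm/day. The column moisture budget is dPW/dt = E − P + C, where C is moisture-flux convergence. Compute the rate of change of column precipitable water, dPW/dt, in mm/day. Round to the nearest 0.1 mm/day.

dPW/dt = E − P + C = 5.1 − 3.79 + (10.2) = 11.5 mm/day.

dPW/dt ≈ 11.5 mm/day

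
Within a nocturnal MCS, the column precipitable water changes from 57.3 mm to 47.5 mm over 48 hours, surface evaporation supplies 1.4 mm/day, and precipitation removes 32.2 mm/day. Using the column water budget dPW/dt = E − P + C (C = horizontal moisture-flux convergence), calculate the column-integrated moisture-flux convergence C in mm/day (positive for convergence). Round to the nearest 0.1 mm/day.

C ≈ 25.9 mm/day

dPW/dt = (47.5 − 57.3) mm / (48/24 day) = -4.900 mm/day.
C = dPW/dt − E + P = (-4.900) − 1.4 + 32.2 = 25.9 mm/day.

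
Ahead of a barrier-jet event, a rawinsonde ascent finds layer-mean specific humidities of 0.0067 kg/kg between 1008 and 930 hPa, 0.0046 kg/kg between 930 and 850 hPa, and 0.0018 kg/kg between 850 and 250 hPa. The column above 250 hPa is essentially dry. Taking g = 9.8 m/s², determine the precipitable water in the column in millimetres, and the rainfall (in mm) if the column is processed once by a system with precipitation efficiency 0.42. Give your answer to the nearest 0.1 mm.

PW ≈ 20.1 mm; rainfall ≈ 8.4 mm

Precipitable water is the column-integrated vapour mass per unit area: PW = (1/g) Σ q̄ Δp, with q in kg/kg and Δp in Pa (1 kg/m² of water = 1 mm).
Layer 1008–930 hPa: Δp = 78 hPa = 7800 Pa, q̄ = 0.0067 kg/kg → 0.0067 × 7800 / 9.8 = 5.33 mm
Layer 930–850 hPa: Δp = 80 hPa = 8000 Pa, q̄ = 0.0046 kg/kg → 0.0046 × 8000 / 9.8 = 3.76 mm
Layer 850–250 hPa: Δp = 600 hPa = 60000 Pa, q̄ = 0.0018 kg/kg → 0.0018 × 60000 / 9.8 = 11.02 mm
PW = 5.33 + 3.76 + 11.02 = 20.11 ≈ 20.1 mm.
Rainfall = ε × PW = 0.42 × 20.1 = 8.4 mm.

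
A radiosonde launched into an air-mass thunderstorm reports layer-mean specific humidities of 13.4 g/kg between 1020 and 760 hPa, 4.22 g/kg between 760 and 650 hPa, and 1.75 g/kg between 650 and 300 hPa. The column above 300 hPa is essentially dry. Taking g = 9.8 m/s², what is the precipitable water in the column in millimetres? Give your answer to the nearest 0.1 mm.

Precipitable water is the column-integrated vapour mass per unit area: PW = (1/g) Σ q̄ Δp, with q in kg/kg and Δp in Pa (1 kg/m² of water = 1 mm).
Layer 1020–760 hPa: Δp = 260 hPa = 26000 Pa, q̄ = 0.0134 kg/kg → 0.0134 × 26000 / 9.8 = 35.55 mm
Layer 760–650 hPa: Δp = 110 hPa = 11000 Pa, q̄ = 0.00422 kg/kg → 0.00422 × 11000 / 9.8 = 4.74 mm
Layer 650–300 hPa: Δp = 350 hPa = 35000 Pa, q̄ = 0.00175 kg/kg → 0.00175 × 35000 / 9.8 = 6.25 mm
PW = 35.55 + 4.74 + 6.25 = 46.54 ≈ 46.5 mm.

PW ≈ 46.5 mm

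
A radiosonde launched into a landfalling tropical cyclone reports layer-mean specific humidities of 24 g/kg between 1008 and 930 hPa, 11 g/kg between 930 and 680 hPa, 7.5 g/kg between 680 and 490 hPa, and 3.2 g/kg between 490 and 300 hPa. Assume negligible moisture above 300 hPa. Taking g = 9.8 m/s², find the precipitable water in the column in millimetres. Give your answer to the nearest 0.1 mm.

Precipitable water is the column-integrated vapour mass per unit area: PW = (1/g) Σ q̄ Δp, with q in kg/kg and Δp in Pa (1 kg/m² of water = 1 mm).
Layer 1008–930 hPa: Δp = 78 hPa = 7800 Pa, q̄ = 0.024 kg/kg → 0.024 × 7800 / 9.8 = 19.10 mm
Layer 930–680 hPa: Δp = 250 hPa = 25000 Pa, q̄ = 0.011 kg/kg → 0.011 × 25000 / 9.8 = 28.06 mm
Layer 680–490 hPa: Δp = 190 hPa = 19000 Pa, q̄ = 0.0075 kg/kg → 0.0075 × 19000 / 9.8 = 14.54 mm
Layer 490–300 hPa: Δp = 190 hPa = 19000 Pa, q̄ = 0.0032 kg/kg → 0.0032 × 19000 / 9.8 = 6.20 mm
PW = 19.10 + 28.06 + 14.54 + 6.20 = 67.90 ≈ 67.9 mm.

PW ≈ 67.9 mm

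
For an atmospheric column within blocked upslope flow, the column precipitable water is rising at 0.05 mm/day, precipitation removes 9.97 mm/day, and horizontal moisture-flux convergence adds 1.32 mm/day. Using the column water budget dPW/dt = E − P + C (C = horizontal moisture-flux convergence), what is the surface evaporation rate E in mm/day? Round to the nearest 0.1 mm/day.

E ≈ 8.7 mm/day

dPW/dt = +0.05 mm/day.
E = dPW/dt + P − C = (+0.05) + 9.97 − (1.32) = 8.7 mm/day.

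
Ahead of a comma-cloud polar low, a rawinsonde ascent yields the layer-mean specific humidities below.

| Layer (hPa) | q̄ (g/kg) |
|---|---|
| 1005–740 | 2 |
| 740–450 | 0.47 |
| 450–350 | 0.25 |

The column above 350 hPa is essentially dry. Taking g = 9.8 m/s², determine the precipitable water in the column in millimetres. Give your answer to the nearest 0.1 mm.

PW ≈ 7.1 mm

Precipitable water is the column-integrated vapour mass per unit area: PW = (1/g) Σ q̄ Δp, with q in kg/kg and Δp in Pa (1 kg/m² of water = 1 mm).
Layer 1005–740 hPa: Δp = 265 hPa = 26500 Pa, q̄ = 0.002 kg/kg → 0.002 × 26500 / 9.8 = 5.41 mm
Layer 740–450 hPa: Δp = 290 hPa = 29000 Pa, q̄ = 0.00047 kg/kg → 0.00047 × 29000 / 9.8 = 1.39 mm
Layer 450–350 hPa: Δp = 100 hPa = 10000 Pa, q̄ = 0.00025 kg/kg → 0.00025 × 10000 / 9.8 = 0.26 mm
PW = 5.41 + 1.39 + 0.26 = 7.06 ≈ 7.1 mm.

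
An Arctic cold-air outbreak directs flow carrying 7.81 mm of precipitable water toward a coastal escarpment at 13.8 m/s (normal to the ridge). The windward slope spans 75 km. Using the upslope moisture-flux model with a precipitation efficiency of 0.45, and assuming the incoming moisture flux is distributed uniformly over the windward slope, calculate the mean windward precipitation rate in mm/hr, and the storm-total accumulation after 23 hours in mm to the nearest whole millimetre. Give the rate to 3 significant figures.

Incoming column moisture flux per unit ridge length: F = V × PW = 13.8 × 7.81 = 107.778 mm·m/s.
Spread over the 75 km slope with efficiency ε = 0.45: R = ε·F/W = 0.45 × 107.778 / 75000 m = 6.467e-04 mm/s.
R = 6.467e-04 × 3600 = 2.33 mm/hr.
Over 23 h: total = 2.33 × 23 = 53.59 ≈ 54 mm.

R ≈ 2.33 mm/hr; total ≈ 54 mm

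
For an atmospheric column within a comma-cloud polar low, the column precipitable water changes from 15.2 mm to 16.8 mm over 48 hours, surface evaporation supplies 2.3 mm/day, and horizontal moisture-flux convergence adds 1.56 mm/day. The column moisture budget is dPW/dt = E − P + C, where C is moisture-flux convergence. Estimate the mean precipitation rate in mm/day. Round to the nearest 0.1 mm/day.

dPW/dt = (16.8 − 15.2) mm / (48/24 day) = +0.800 mm/day.
P = E + C − dPW/dt = 2.3 + (1.56) − (+0.800) = 3.1 mm/day.

P ≈ 3.1 mm/day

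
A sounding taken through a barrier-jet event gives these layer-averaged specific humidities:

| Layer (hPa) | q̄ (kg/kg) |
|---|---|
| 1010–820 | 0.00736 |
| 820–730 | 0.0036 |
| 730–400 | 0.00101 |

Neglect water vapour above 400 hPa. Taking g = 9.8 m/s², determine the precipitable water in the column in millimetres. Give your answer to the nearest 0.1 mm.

PW ≈ 21.0 mm

Precipitable water is the column-integrated vapour mass per unit area: PW = (1/g) Σ q̄ Δp, with q in kg/kg and Δp in Pa (1 kg/m² of water = 1 mm).
Layer 1010–820 hPa: Δp = 190 hPa = 19000 Pa, q̄ = 0.00736 kg/kg → 0.00736 × 19000 / 9.8 = 14.27 mm
Layer 820–730 hPa: Δp = 90 hPa = 9000 Pa, q̄ = 0.0036 kg/kg → 0.0036 × 9000 / 9.8 = 3.31 mm
Layer 730–400 hPa: Δp = 330 hPa = 33000 Pa, q̄ = 0.00101 kg/kg → 0.00101 × 33000 / 9.8 = 3.40 mm
PW = 14.27 + 3.31 + 3.40 = 20.98 ≈ 21.0 mm.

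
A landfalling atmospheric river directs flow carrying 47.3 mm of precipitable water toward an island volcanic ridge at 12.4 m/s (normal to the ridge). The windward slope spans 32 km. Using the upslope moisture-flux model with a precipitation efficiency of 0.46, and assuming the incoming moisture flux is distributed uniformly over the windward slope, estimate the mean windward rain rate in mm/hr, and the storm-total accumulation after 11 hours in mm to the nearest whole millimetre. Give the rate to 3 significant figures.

Incoming column moisture flux per unit ridge length: F = V × PW = 12.4 × 47.3 = 586.52 mm·m/s.
Spread over the 32 km slope with efficiency ε = 0.46: R = ε·F/W = 0.46 × 586.52 / 32000 m = 8.431e-03 mm/s.
R = 8.431e-03 × 3600 = 30.4 mm/hr.
Over 11 h: total = 30.4 × 11 = 334.4 ≈ 334 mm.

R ≈ 30.4 mm/hr; total ≈ 334 mm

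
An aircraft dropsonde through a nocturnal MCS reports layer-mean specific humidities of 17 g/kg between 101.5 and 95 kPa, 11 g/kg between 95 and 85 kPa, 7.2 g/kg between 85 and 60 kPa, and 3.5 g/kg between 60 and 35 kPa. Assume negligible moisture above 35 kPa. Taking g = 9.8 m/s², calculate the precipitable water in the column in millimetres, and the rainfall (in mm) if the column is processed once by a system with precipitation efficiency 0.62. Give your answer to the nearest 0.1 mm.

Precipitable water is the column-integrated vapour mass per unit area: PW = (1/g) Σ q̄ Δp, with q in kg/kg and Δp in Pa (1 kg/m² of water = 1 mm).
Layer 101.5–95 kPa: Δp = 65 hPa = 6500 Pa, q̄ = 0.017 kg/kg → 0.017 × 6500 / 9.8 = 11.28 mm
Layer 95–85 kPa: Δp = 100 hPa = 10000 Pa, q̄ = 0.011 kg/kg → 0.011 × 10000 / 9.8 = 11.22 mm
Layer 85–60 kPa: Δp = 250 hPa = 25000 Pa, q̄ = 0.0072 kg/kg → 0.0072 × 25000 / 9.8 = 18.37 mm
Layer 60–35 kPa: Δp = 250 hPa = 25000 Pa, q̄ = 0.0035 kg/kg → 0.0035 × 25000 / 9.8 = 8.93 mm
PW = 11.28 + 11.22 + 18.37 + 8.93 = 49.80 ≈ 49.8 mm.
Rainfall = ε × PW = 0.62 × 49.8 = 30.9 mm.

PW ≈ 49.8 mm; rainfall ≈ 30.9 mm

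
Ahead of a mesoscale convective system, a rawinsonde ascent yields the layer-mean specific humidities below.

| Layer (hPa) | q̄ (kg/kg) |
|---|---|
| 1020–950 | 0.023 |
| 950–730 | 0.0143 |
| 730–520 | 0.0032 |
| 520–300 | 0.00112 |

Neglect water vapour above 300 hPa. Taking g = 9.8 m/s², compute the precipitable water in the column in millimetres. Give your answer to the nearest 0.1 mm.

Precipitable water is the column-integrated vapour mass per unit area: PW = (1/g) Σ q̄ Δp, with q in kg/kg and Δp in Pa (1 kg/m² of water = 1 mm).
Layer 1020–950 hPa: Δp = 70 hPa = 7000 Pa, q̄ = 0.023 kg/kg → 0.023 × 7000 / 9.8 = 16.43 mm
Layer 950–730 hPa: Δp = 220 hPa = 22000 Pa, q̄ = 0.0143 kg/kg → 0.0143 × 22000 / 9.8 = 32.10 mm
Layer 730–520 hPa: Δp = 210 hPa = 21000 Pa, q̄ = 0.0032 kg/kg → 0.0032 × 21000 / 9.8 = 6.86 mm
Layer 520–300 hPa: Δp = 220 hPa = 22000 Pa, q̄ = 0.00112 kg/kg → 0.00112 × 22000 / 9.8 = 2.51 mm
PW = 16.43 + 32.10 + 6.86 + 2.51 = 57.90 ≈ 57.9 mm.

PW ≈ 57.9 mm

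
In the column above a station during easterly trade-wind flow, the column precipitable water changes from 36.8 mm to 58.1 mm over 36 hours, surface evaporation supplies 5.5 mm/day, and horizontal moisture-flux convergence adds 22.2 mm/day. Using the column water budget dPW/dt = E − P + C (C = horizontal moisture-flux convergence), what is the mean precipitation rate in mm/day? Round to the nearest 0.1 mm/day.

P ≈ 13.5 mm/day

dPW/dt = (58.1 − 36.8) mm / (36/24 day) = +14.200 mm/day.
P = E + C − dPW/dt = 5.5 + (22.2) − (+14.200) = 13.5 mm/day.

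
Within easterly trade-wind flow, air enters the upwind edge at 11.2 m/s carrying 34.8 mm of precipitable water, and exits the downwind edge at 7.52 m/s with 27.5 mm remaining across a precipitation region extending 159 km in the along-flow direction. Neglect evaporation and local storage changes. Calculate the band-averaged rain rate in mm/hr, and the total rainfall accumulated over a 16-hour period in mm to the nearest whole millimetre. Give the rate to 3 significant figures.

R ≈ 4.14 mm/hr; total ≈ 66 mm

Column moisture flux per unit crosswind length is F = V × PW.
Inflow: F_in = 11.2 × 34.8 = 389.76 mm·m/s
Outflow: F_out = 7.52 × 27.5 = 206.8 mm·m/s
Steady-state rate R = (F_in − F_out)/L = (389.76 − 206.8) / 159000 m = 1.151e-03 mm/s.
R = 1.151e-03 × 3600 = 4.14 mm/hr.
Over 16 h: total = 4.14 × 16 = 66.24 ≈ 66 mm.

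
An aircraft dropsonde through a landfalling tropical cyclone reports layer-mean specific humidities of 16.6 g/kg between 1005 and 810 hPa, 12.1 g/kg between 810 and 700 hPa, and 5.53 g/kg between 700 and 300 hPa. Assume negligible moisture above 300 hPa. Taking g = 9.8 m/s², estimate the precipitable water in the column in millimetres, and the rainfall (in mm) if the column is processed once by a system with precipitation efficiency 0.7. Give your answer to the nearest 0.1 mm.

PW ≈ 69.2 mm; rainfall ≈ 48.4 mm

Precipitable water is the column-integrated vapour mass per unit area: PW = (1/g) Σ q̄ Δp, with q in kg/kg and Δp in Pa (1 kg/m² of water = 1 mm).
Layer 1005–810 hPa: Δp = 195 hPa = 19500 Pa, q̄ = 0.0166 kg/kg → 0.0166 × 19500 / 9.8 = 33.03 mm
Layer 810–700 hPa: Δp = 110 hPa = 11000 Pa, q̄ = 0.0121 kg/kg → 0.0121 × 11000 / 9.8 = 13.58 mm
Layer 700–300 hPa: Δp = 400 hPa = 40000 Pa, q̄ = 0.00553 kg/kg → 0.00553 × 40000 / 9.8 = 22.57 mm
PW = 33.03 + 13.58 + 22.57 = 69.18 ≈ 69.2 mm.
Rainfall = ε × PW = 0.7 × 69.2 = 48.4 mm.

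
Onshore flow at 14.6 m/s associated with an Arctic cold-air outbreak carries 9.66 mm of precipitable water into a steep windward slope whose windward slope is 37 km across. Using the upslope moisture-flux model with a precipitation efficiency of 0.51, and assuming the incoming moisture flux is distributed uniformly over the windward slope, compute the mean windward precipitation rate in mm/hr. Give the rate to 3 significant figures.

R ≈ 7.00 mm/hr

Incoming column moisture flux per unit ridge length: F = V × PW = 14.6 × 9.66 = 141.036 mm·m/s.
Spread over the 37 km slope with efficiency ε = 0.51: R = ε·F/W = 0.51 × 141.036 / 37000 m = 1.944e-03 mm/s.
R = 1.944e-03 × 3600 = 7.00 mm/hr.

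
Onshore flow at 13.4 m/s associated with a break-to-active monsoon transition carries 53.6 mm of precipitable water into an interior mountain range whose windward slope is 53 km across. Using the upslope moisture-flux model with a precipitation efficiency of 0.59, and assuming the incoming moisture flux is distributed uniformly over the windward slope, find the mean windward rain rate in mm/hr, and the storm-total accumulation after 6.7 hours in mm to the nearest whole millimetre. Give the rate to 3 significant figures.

Incoming column moisture flux per unit ridge length: F = V × PW = 13.4 × 53.6 = 718.24 mm·m/s.
Spread over the 53 km slope with efficiency ε = 0.59: R = ε·F/W = 0.59 × 718.24 / 53000 m = 7.996e-03 mm/s.
R = 7.996e-03 × 3600 = 28.8 mm/hr.
Over 6.7 h: total = 28.8 × 6.7 = 192.96 ≈ 193 mm.

R ≈ 28.8 mm/hr; total ≈ 193 mm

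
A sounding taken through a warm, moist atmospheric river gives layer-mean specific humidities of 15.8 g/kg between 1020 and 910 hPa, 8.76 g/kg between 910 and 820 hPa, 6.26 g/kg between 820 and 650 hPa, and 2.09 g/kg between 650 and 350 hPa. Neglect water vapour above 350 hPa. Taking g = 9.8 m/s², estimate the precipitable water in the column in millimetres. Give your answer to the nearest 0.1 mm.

PW ≈ 43.0 mm

Precipitable water is the column-integrated vapour mass per unit area: PW = (1/g) Σ q̄ Δp, with q in kg/kg and Δp in Pa (1 kg/m² of water = 1 mm).
Layer 1020–910 hPa: Δp = 110 hPa = 11000 Pa, q̄ = 0.0158 kg/kg → 0.0158 × 11000 / 9.8 = 17.73 mm
Layer 910–820 hPa: Δp = 90 hPa = 9000 Pa, q̄ = 0.00876 kg/kg → 0.00876 × 9000 / 9.8 = 8.04 mm
Layer 820–650 hPa: Δp = 170 hPa = 17000 Pa, q̄ = 0.00626 kg/kg → 0.00626 × 17000 / 9.8 = 10.86 mm
Layer 650–350 hPa: Δp = 300 hPa = 30000 Pa, q̄ = 0.00209 kg/kg → 0.00209 × 30000 / 9.8 = 6.40 mm
PW = 17.73 + 8.04 + 10.86 + 6.40 = 43.03 ≈ 43.0 mm.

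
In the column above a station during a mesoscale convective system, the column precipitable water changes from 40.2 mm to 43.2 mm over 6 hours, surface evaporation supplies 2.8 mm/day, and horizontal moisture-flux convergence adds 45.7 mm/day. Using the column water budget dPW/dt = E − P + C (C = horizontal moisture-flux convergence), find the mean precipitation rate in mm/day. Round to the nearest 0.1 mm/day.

dPW/dt = (43.2 − 40.2) mm / (6/24 day) = +12.000 mm/day.
P = E + C − dPW/dt = 2.8 + (45.7) − (+12.000) = 36.5 mm/day.

P ≈ 36.5 mm/day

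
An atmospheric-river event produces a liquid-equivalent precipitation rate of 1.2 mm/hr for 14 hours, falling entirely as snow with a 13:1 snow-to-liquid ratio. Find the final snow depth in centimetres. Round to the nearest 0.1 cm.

Liquid-equivalent depth = 1.2 × 14 = 16.8 mm.
Snow depth = 16.8 mm × 13 = 218.4 mm = 21.8 cm.

snow depth ≈ 21.8 cm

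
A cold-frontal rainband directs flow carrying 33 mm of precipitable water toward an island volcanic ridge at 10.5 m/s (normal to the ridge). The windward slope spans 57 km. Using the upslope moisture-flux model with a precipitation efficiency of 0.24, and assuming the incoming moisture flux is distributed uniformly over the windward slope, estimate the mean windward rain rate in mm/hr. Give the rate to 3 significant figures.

R ≈ 5.25 mm/hr

Incoming column moisture flux per unit ridge length: F = V × PW = 10.5 × 33 = 346.5 mm·m/s.
Spread over the 57 km slope with efficiency ε = 0.24: R = ε·F/W = 0.24 × 346.5 / 57000 m = 1.459e-03 mm/s.
R = 1.459e-03 × 3600 = 5.25 mm/hr.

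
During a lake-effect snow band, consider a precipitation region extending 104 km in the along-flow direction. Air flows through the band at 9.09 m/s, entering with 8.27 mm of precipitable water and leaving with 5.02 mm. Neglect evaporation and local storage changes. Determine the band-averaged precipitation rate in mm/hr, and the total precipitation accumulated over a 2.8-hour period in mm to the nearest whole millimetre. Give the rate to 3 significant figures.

Column moisture flux per unit crosswind length is F = V × PW.
Inflow: F_in = 9.09 × 8.27 = 75.1743 mm·m/s
Outflow: F_out = 9.09 × 5.02 = 45.6318 mm·m/s
Steady-state rate R = (F_in − F_out)/L = (75.1743 − 45.6318) / 104000 m = 2.841e-04 mm/s.
R = 2.841e-04 × 3600 = 1.02 mm/hr.
Over 2.8 h: total = 1.02 × 2.8 = 2.856 ≈ 3 mm.

R ≈ 1.02 mm/hr; total ≈ 3 mm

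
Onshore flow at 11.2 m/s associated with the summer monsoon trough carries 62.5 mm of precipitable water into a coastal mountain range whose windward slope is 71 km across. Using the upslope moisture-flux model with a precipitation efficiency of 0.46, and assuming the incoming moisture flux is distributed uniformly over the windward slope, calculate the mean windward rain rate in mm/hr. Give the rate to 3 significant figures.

R ≈ 16.3 mm/hr

Incoming column moisture flux per unit ridge length: F = V × PW = 11.2 × 62.5 = 700 mm·m/s.
Spread over the 71 km slope with efficiency ε = 0.46: R = ε·F/W = 0.46 × 700 / 71000 m = 4.535e-03 mm/s.
R = 4.535e-03 × 3600 = 16.3 mm/hr.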